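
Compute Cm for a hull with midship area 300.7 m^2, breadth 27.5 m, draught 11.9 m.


Formula: Cm = Am / (B * T)
Step 1 — B * T = 27.5 * 11.9 = 327.25 m^2
Step 2 — Cm = 300.7 / 327.25 ≈ 0.91887 (5 s.f.)

0.91887


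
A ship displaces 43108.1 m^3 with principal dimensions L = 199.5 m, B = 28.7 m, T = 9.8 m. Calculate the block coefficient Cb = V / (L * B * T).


Formula: Cb = V / (L * B * T)
Step 1 — L * B * T = 199.5 * 28.7 * 9.8 = 56111.37 m^3
Step 2 — Cb = 43108.1 / 56111.37 ≈ 0.76826 (5 s.f.)

0.76826


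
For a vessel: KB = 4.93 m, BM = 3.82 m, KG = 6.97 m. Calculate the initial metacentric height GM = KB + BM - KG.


Formula: GM = KB + BM - KG
Step 1 — KM = KB + BM = 4.93 + 3.82 = 8.75 m
Step 2 — GM = KM - KG = 8.75 - 6.97 = 1.78 m

1.78 m


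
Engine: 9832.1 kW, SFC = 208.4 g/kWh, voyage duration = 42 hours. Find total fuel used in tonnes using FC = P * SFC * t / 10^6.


Formula: FC (tonnes) = P * SFC * t / 1,000,000
Step 1 — P * SFC * t = 9832.1 * 208.4 * 42 = 86058404.88 g
Step 2 — FC (tonnes) = 86058404.88 / 1,000,000 ≈ 86.058 tonnes (5 s.f.)

86.058 tonnes


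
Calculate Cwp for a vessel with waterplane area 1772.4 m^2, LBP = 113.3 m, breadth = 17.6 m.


Formula: Cwp = Aw / (L * B)
Step 1 — L * B = 113.3 * 17.6 = 1994.08 m^2
Step 2 — Cwp = 1772.4 / 1994.08 ≈ 0.88883 (5 s.f.)

0.88883


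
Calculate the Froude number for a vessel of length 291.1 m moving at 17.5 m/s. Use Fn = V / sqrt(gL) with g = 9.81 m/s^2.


Formula: Fn = V / sqrt(g * L)
Step 1 — g * L = 9.81 * 291.1 = 2855.691
Step 2 — sqrt(g * L) = sqrt(2855.691) = 53.438666
Step 3 — Fn = 17.5 / 53.438666 ≈ 0.32748 (5 s.f.)

0.32748


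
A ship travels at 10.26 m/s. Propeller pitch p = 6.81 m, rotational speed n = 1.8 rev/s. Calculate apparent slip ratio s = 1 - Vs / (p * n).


Formula: s = 1 - Vs / (p * n)
Step 1 — p * n = 6.81 * 1.8 = 12.258
Step 2 — Vs / (p*n) = 10.26 / 12.258 = 0.837004 (6 d.p.)
Step 3 — s = 1 - 0.837004 = 0.162996

0.162996


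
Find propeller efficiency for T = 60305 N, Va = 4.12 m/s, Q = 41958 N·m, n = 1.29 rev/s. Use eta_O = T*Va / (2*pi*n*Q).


Formula: eta = T * Va / (2 * pi * n * Q)
Step 1 — numerator = T * Va = 60305 * 4.12 = 248456.6
Step 2 — 2 * pi * n = 2 * pi * 1.29 = 8.105309
Step 3 — denominator = 8.105309 * 41958 = 340082.56
Step 4 — eta = 248456.6 / 340082.56 ≈ 0.73058 (5 s.f.)

0.73058


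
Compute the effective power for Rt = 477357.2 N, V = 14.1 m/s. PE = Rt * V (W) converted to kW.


Formula: PE = Rt * V / 1000 (kW)
Step 1 — PE (W) = 477357.2 * 14.1 = 6730736.52 W
Step 2 — PE (kW) = 6730736.52 / 1000 ≈ 6730.7 kW (5 s.f.)

6730.7 kW


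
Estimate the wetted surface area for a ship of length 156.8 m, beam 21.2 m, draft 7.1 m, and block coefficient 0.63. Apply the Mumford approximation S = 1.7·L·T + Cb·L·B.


Formula: S = 1.7*L*T + V/T with V = Cb*L*B*T, i.e. S = L * (1.7*T + Cb*B)
Step 1 — 1.7*T = 1.7 * 7.1 = 12.07 m
Step 2 — Cb*B = 0.63 * 21.2 = 13.356 m
Step 3 — 1.7*T + Cb*B = 12.07 + 13.356 = 25.426 m
Step 4 — S = 156.8 * 25.426 ≈ 3986.8 m^2 (5 s.f.)

3986.8 m^2


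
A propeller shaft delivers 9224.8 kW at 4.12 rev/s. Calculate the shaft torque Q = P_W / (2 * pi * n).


Formula: Q = P_W / (2 * pi * n)
Step 1 — P_W = 9224.8 kW * 1000 = 9224800.0 W
Step 2 — 2 * pi * n = 2 * pi * 4.12 = 25.886723
Step 3 — Q = 9224800.0 / 25.886723 ≈ 356350 N·m (5 s.f.)

356350 N·m


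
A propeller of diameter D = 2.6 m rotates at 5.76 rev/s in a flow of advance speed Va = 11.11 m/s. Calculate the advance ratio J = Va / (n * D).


Formula: J = Va / (n * D)
Step 1 — n * D = 5.76 * 2.6 = 14.976
Step 2 — J = 11.11 / 14.976 ≈ 0.74185 (5 s.f.)

0.74185


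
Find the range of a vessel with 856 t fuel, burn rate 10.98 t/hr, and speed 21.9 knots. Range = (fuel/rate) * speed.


Formula: endurance = fuel / rate; range = endurance * speed
Step 1 — endurance = 856 / 10.98 = 77.9599 hours
Step 2 — range = 77.9599 * 21.9 ≈ 1707.3 nautical miles (5 s.f.)

1707.3 NM


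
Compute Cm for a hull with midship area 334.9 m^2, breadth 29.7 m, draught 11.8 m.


Formula: Cm = Am / (B * T)
Step 1 — B * T = 29.7 * 11.8 = 350.46 m^2
Step 2 — Cm = 334.9 / 350.46 ≈ 0.95560 (5 s.f.)

0.95560


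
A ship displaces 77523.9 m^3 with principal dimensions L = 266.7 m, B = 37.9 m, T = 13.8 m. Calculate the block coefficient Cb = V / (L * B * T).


Formula: Cb = V / (L * B * T)
Step 1 — L * B * T = 266.7 * 37.9 * 13.8 = 139489.434 m^3
Step 2 — Cb = 77523.9 / 139489.434 ≈ 0.55577 (5 s.f.)

0.55577


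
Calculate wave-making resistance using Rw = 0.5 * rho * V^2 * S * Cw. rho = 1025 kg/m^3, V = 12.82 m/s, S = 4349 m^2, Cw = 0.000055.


Formula: Rw = 0.5 * rho * V^2 * S * Cw
Step 1 — V^2 = 12.82^2 = 164.3524
Step 2 — 0.5 * rho * V^2 = 0.5 * 1025 * 164.3524 = 84230.605
Step 3 — Rw = 84230.605 * 4349 * 0.000055 ≈ 20148 N (5 s.f.)

20148 N


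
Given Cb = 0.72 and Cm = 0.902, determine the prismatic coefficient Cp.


Formula: Cp = Cb / Cm
Substituting: Cp = 0.72 / 0.902
Result: Cp ≈ 0.79823 (5 s.f.)

0.79823


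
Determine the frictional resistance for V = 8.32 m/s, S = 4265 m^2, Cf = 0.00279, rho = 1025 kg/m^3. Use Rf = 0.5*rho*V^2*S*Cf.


Formula: Rf = 0.5 * rho * V^2 * S * Cf
Step 1 — V^2 = 8.32^2 = 69.2224
Step 2 — 0.5 * rho * V^2 = 0.5 * 1025 * 69.2224 = 35476.48
Step 3 — Rf = 35476.48 * 4265 * 0.00279 ≈ 422150 N (5 s.f.)

422150 N


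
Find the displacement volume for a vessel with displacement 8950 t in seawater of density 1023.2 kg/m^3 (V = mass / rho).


Formula: V = mass / rho
Step 1 — convert tonnes to kg: 8950 t * 1000 = 8950000 kg
Step 2 — V = 8950000 / 1023.2 ≈ 8747.1 m^3 (5 s.f.)

8747.1 m^3


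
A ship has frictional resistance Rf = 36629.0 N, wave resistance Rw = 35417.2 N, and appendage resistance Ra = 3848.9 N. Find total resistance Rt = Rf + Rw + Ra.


Formula: Rt = Rf + Rw + Ra
Substituting: Rt = 36629.0 + 35417.2 + 3848.9
Result: Rt = 75895.1 N

75895.1 N


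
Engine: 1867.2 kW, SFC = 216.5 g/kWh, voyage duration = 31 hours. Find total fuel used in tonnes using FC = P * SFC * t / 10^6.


Formula: FC (tonnes) = P * SFC * t / 1,000,000
Step 1 — P * SFC * t = 1867.2 * 216.5 * 31 = 12531712.8 g
Step 2 — FC (tonnes) = 12531712.8 / 1,000,000 ≈ 12.532 tonnes (5 s.f.)

12.532 tonnes


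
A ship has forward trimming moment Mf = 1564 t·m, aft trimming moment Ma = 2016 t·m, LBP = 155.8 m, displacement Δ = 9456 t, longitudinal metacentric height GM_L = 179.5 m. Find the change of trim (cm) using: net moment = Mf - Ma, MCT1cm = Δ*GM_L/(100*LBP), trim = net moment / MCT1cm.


Formula: net trimming moment = Mf - Ma; MCT1cm = Δ*GM_L/(100*LBP); trim = net moment / MCT1cm
Step 1 — net trimming moment = 1564 - 2016 = -452 t·m
Step 2 — MCT1cm = 9456 * 179.5 / (100 * 155.8) = 108.9443 t·m/cm
Step 3 — trim = -452 / 108.9443 ≈ -4.1489 cm (5 s.f.)

-4.1489 cm


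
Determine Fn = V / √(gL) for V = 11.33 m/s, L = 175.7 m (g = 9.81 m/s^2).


Formula: Fn = V / sqrt(g * L)
Step 1 — g * L = 9.81 * 175.7 = 1723.617
Step 2 — sqrt(g * L) = sqrt(1723.617) = 41.516467
Step 3 — Fn = 11.33 / 41.516467 ≈ 0.27290 (5 s.f.)

0.27290


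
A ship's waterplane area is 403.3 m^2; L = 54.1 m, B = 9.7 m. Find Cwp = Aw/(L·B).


Formula: Cwp = Aw / (L * B)
Step 1 — L * B = 54.1 * 9.7 = 524.77 m^2
Step 2 — Cwp = 403.3 / 524.77 ≈ 0.76853 (5 s.f.)

0.76853


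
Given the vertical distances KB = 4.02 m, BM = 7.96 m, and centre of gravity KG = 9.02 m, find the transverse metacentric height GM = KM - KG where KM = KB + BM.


Formula: GM = KB + BM - KG
Step 1 — KM = KB + BM = 4.02 + 7.96 = 11.98 m
Step 2 — GM = KM - KG = 11.98 - 9.02 = 2.96 m

2.96 m


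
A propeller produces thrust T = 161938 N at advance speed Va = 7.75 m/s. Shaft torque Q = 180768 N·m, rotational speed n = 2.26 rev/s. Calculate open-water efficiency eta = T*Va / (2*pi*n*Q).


Formula: eta = T * Va / (2 * pi * n * Q)
Step 1 — numerator = T * Va = 161938 * 7.75 = 1255019.5
Step 2 — 2 * pi * n = 2 * pi * 2.26 = 14.199999
Step 3 — denominator = 14.199999 * 180768 = 2566905.42
Step 4 — eta = 1255019.5 / 2566905.42 ≈ 0.48892 (5 s.f.)

0.48892


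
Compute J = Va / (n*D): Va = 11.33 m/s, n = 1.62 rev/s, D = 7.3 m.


Formula: J = Va / (n * D)
Step 1 — n * D = 1.62 * 7.3 = 11.826
Step 2 — J = 11.33 / 11.826 ≈ 0.95806 (5 s.f.)

0.95806


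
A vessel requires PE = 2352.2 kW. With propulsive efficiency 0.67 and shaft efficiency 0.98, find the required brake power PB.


Formula: PB = PE / (eta_D * eta_S)
Step 1 — combined efficiency = eta_D * eta_S = 0.67 * 0.98 = 0.6566
Step 2 — PB = 2352.2 / 0.6566 ≈ 3582.4 kW (5 s.f.)

3582.4 kW


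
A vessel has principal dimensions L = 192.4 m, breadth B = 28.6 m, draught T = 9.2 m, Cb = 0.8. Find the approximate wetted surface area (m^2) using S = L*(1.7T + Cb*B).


Formula: S = 1.7*L*T + V/T with V = Cb*L*B*T, i.e. S = L * (1.7*T + Cb*B)
Step 1 — 1.7*T = 1.7 * 9.2 = 15.64 m
Step 2 — Cb*B = 0.8 * 28.6 = 22.88 m
Step 3 — 1.7*T + Cb*B = 15.64 + 22.88 = 38.52 m
Step 4 — S = 192.4 * 38.52 ≈ 7411.2 m^2 (5 s.f.)

7411.2 m^2


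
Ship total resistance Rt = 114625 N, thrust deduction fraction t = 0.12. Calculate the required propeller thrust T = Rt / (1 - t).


Formula: T = Rt / (1 - t)
Step 1 — (1 - t) = 1 - 0.12 = 0.88
Step 2 — T = 114625 / 0.88 ≈ 130260 N (5 s.f.)

130260 N


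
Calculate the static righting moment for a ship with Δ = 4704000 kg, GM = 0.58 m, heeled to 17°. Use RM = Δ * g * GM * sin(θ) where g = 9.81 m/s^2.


Formula: GZ = GM * sin(theta); RM = disp * g * GZ
Step 1 — GZ = 0.58 * sin(17°) = 0.58 * 0.292372 = 0.169576 m
Step 2 — RM = 4704000 * 9.81 * 0.169576 ≈ 7825300 N·m (5 s.f.)

7825300 N·m


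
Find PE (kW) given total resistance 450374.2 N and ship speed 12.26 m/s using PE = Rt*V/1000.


Formula: PE = Rt * V / 1000 (kW)
Step 1 — PE (W) = 450374.2 * 12.26 = 5521587.692 W
Step 2 — PE (kW) = 5521587.692 / 1000 ≈ 5521.6 kW (5 s.f.)

5521.6 kW


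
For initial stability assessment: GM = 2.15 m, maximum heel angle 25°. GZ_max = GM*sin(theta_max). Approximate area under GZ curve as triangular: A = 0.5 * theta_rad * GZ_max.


Formula: GZ_max = GM * sin(theta); Area = 0.5 * theta_rad * GZ_max
Step 1 — GZ_max = 2.15 * sin(25°) = 2.15 * 0.422618 = 0.908629 m
Step 2 — theta_rad = 25 * pi/180 = 0.436332 rad
Step 3 — Area = 0.5 * 0.436332 * 0.908629 ≈ 0.19823 m·rad (5 s.f.)

0.19823 m·rad


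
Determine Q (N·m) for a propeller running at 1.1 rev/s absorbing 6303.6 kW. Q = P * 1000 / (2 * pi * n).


Formula: Q = P_W / (2 * pi * n)
Step 1 — P_W = 6303.6 kW * 1000 = 6303600.0 W
Step 2 — 2 * pi * n = 2 * pi * 1.1 = 6.911504
Step 3 — Q = 6303600.0 / 6.911504 ≈ 912040 N·m (5 s.f.)

912040 N·m


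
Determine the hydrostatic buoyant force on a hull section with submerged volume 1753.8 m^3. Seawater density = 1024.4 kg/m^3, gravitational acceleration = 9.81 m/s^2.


Formula: Fb = rho * g * V
Substituting: Fb = 1024.4 * 9.81 * 1753.8
Intermediate: 1024.4 * 9.81 = 10049.364
Result: Fb = 10049.364 * 1753.8 ≈ 17625000 N (5 s.f.)

17625000 N


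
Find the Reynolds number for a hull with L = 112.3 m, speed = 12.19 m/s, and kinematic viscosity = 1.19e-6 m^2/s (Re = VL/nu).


Formula: Re = V * L / nu
Step 1 — V * L = 12.19 * 112.3 = 1368.937 m^2/s
Step 2 — Re = 1368.937 / 1.19e-6 = 1.15e+09

1.15e+09


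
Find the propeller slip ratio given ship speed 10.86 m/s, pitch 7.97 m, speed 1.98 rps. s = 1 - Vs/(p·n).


Formula: s = 1 - Vs / (p * n)
Step 1 — p * n = 7.97 * 1.98 = 15.7806
Step 2 — Vs / (p*n) = 10.86 / 15.7806 = 0.688187 (6 d.p.)
Step 3 — s = 1 - 0.688187 = 0.311813

0.311813


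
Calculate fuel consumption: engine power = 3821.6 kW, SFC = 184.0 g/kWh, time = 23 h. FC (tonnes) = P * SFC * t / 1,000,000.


Formula: FC (tonnes) = P * SFC * t / 1,000,000
Step 1 — P * SFC * t = 3821.6 * 184.0 * 23 = 16173011.2 g
Step 2 — FC (tonnes) = 16173011.2 / 1,000,000 ≈ 16.173 tonnes (5 s.f.)

16.173 tonnes


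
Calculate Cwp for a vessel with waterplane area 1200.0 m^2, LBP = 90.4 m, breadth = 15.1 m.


Formula: Cwp = Aw / (L * B)
Step 1 — L * B = 90.4 * 15.1 = 1365.04 m^2
Step 2 — Cwp = 1200.0 / 1365.04 ≈ 0.87910 (5 s.f.)

0.87910


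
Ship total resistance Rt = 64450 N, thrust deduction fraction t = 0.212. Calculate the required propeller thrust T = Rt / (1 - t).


Formula: T = Rt / (1 - t)
Step 1 — (1 - t) = 1 - 0.212 = 0.788
Step 2 — T = 64450 / 0.788 ≈ 81789 N (5 s.f.)

81789 N


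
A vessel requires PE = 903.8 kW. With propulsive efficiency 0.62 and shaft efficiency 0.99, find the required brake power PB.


Formula: PB = PE / (eta_D * eta_S)
Step 1 — combined efficiency = eta_D * eta_S = 0.62 * 0.99 = 0.6138
Step 2 — PB = 903.8 / 0.6138 ≈ 1472.5 kW (5 s.f.)

1472.5 kW


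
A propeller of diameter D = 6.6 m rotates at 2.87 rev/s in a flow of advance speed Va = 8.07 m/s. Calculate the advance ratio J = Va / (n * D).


Formula: J = Va / (n * D)
Step 1 — n * D = 2.87 * 6.6 = 18.942
Step 2 — J = 8.07 / 18.942 ≈ 0.42604 (5 s.f.)

0.42604


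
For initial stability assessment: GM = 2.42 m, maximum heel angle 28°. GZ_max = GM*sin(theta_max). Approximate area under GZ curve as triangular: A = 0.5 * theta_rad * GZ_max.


Formula: GZ_max = GM * sin(theta); Area = 0.5 * theta_rad * GZ_max
Step 1 — GZ_max = 2.42 * sin(28°) = 2.42 * 0.469472 = 1.136122 m
Step 2 — theta_rad = 28 * pi/180 = 0.488692 rad
Step 3 — Area = 0.5 * 0.488692 * 1.136122 ≈ 0.27761 m·rad (5 s.f.)

0.27761 m·rad


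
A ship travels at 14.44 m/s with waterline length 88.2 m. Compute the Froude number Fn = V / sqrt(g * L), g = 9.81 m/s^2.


Formula: Fn = V / sqrt(g * L)
Step 1 — g * L = 9.81 * 88.2 = 865.242
Step 2 — sqrt(g * L) = sqrt(865.242) = 29.414996
Step 3 — Fn = 14.44 / 29.414996 ≈ 0.49091 (5 s.f.)

0.49091


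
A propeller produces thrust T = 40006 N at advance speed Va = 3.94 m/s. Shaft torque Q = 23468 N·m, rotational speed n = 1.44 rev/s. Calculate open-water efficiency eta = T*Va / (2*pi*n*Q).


Formula: eta = T * Va / (2 * pi * n * Q)
Step 1 — numerator = T * Va = 40006 * 3.94 = 157623.64
Step 2 — 2 * pi * n = 2 * pi * 1.44 = 9.047787
Step 3 — denominator = 9.047787 * 23468 = 212333.47
Step 4 — eta = 157623.64 / 212333.47 ≈ 0.74234 (5 s.f.)

0.74234


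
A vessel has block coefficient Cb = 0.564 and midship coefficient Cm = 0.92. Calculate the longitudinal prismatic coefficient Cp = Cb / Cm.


Formula: Cp = Cb / Cm
Substituting: Cp = 0.564 / 0.92
Result: Cp ≈ 0.61304 (5 s.f.)

0.61304


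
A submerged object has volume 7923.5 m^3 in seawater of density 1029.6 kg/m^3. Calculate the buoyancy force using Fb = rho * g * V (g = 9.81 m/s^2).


Formula: Fb = rho * g * V
Substituting: Fb = 1029.6 * 9.81 * 7923.5
Intermediate: 1029.6 * 9.81 = 10100.376
Result: Fb = 10100.376 * 7923.5 ≈ 80030000 N (5 s.f.)

80030000 N


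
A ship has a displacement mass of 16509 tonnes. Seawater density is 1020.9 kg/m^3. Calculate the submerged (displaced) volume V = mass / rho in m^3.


Formula: V = mass / rho
Step 1 — convert tonnes to kg: 16509 t * 1000 = 16509000 kg
Step 2 — V = 16509000 / 1020.9 ≈ 16171 m^3 (5 s.f.)

16171 m^3


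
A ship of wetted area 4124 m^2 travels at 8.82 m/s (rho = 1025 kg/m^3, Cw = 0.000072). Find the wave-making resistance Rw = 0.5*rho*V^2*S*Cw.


Formula: Rw = 0.5 * rho * V^2 * S * Cw
Step 1 — V^2 = 8.82^2 = 77.7924
Step 2 — 0.5 * rho * V^2 = 0.5 * 1025 * 77.7924 = 39868.605
Step 3 — Rw = 39868.605 * 4124 * 0.000072 ≈ 11838 N (5 s.f.)

11838 N


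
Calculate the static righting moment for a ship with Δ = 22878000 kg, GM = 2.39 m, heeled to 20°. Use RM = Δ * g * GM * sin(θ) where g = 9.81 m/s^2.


Formula: GZ = GM * sin(theta); RM = disp * g * GZ
Step 1 — GZ = 2.39 * sin(20°) = 2.39 * 0.34202 = 0.817428 m
Step 2 — RM = 22878000 * 9.81 * 0.817428 ≈ 183460000 N·m (5 s.f.)

183460000 N·m


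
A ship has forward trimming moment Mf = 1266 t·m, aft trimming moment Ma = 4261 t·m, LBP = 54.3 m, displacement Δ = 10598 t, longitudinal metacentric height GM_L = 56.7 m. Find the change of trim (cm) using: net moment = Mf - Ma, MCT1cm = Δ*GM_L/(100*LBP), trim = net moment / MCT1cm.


Formula: net trimming moment = Mf - Ma; MCT1cm = Δ*GM_L/(100*LBP); trim = net moment / MCT1cm
Step 1 — net trimming moment = 1266 - 4261 = -2995 t·m
Step 2 — MCT1cm = 10598 * 56.7 / (100 * 54.3) = 110.6642 t·m/cm
Step 3 — trim = -2995 / 110.6642 ≈ -27.064 cm (5 s.f.)

-27.064 cm


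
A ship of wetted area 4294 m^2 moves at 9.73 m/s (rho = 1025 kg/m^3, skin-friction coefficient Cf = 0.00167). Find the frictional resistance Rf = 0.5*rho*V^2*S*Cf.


Formula: Rf = 0.5 * rho * V^2 * S * Cf
Step 1 — V^2 = 9.73^2 = 94.6729
Step 2 — 0.5 * rho * V^2 = 0.5 * 1025 * 94.6729 = 48519.86125
Step 3 — Rf = 48519.86125 * 4294 * 0.00167 ≈ 347930 N (5 s.f.)

347930 N


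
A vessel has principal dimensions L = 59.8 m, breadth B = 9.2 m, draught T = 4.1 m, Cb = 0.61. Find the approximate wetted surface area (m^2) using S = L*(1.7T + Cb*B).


Formula: S = 1.7*L*T + V/T with V = Cb*L*B*T, i.e. S = L * (1.7*T + Cb*B)
Step 1 — 1.7*T = 1.7 * 4.1 = 6.97 m
Step 2 — Cb*B = 0.61 * 9.2 = 5.612 m
Step 3 — 1.7*T + Cb*B = 6.97 + 5.612 = 12.582 m
Step 4 — S = 59.8 * 12.582 ≈ 752.40 m^2 (5 s.f.)

752.40 m^2


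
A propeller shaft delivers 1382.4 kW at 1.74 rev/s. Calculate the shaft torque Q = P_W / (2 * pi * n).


Formula: Q = P_W / (2 * pi * n)
Step 1 — P_W = 1382.4 kW * 1000 = 1382400.0 W
Step 2 — 2 * pi * n = 2 * pi * 1.74 = 10.932742
Step 3 — Q = 1382400.0 / 10.932742 ≈ 126450 N·m (5 s.f.)

126450 N·m


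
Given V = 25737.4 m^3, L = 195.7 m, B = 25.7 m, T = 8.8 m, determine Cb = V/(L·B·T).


Formula: Cb = V / (L * B * T)
Step 1 — L * B * T = 195.7 * 25.7 * 8.8 = 44259.512 m^3
Step 2 — Cb = 25737.4 / 44259.512 ≈ 0.58151 (5 s.f.)

0.58151


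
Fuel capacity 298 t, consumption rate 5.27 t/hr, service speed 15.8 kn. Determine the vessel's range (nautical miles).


Formula: endurance = fuel / rate; range = endurance * speed
Step 1 — endurance = 298 / 5.27 = 56.5465 hours
Step 2 — range = 56.5465 * 15.8 ≈ 893.43 nautical miles (5 s.f.)

893.43 NM


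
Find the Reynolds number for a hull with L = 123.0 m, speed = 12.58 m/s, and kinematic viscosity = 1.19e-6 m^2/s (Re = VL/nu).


Formula: Re = V * L / nu
Step 1 — V * L = 12.58 * 123.0 = 1547.34 m^2/s
Step 2 — Re = 1547.34 / 1.19e-6 = 1.30e+09

1.30e+09


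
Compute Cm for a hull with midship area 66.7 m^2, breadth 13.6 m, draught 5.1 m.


Formula: Cm = Am / (B * T)
Step 1 — B * T = 13.6 * 5.1 = 69.36 m^2
Step 2 — Cm = 66.7 / 69.36 ≈ 0.96165 (5 s.f.)

0.96165


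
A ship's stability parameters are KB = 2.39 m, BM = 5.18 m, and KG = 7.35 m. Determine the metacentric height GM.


Formula: GM = KB + BM - KG
Step 1 — KM = KB + BM = 2.39 + 5.18 = 7.57 m
Step 2 — GM = KM - KG = 7.57 - 7.35 = 0.22 m

0.22 m


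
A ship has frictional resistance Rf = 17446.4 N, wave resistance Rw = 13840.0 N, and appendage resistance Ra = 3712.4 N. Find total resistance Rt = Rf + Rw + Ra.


Formula: Rt = Rf + Rw + Ra
Substituting: Rt = 17446.4 + 13840.0 + 3712.4
Result: Rt = 34998.8 N

34998.8 N


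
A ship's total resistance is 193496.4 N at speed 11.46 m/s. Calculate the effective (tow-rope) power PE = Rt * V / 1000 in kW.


Formula: PE = Rt * V / 1000 (kW)
Step 1 — PE (W) = 193496.4 * 11.46 = 2217468.744 W
Step 2 — PE (kW) = 2217468.744 / 1000 ≈ 2217.5 kW (5 s.f.)

2217.5 kW


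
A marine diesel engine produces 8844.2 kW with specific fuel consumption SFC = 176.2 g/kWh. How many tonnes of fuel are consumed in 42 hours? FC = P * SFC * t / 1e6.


Formula: FC (tonnes) = P * SFC * t / 1,000,000
Step 1 — P * SFC * t = 8844.2 * 176.2 * 42 = 65450617.68 g
Step 2 — FC (tonnes) = 65450617.68 / 1,000,000 ≈ 65.451 tonnes (5 s.f.)

65.451 tonnes


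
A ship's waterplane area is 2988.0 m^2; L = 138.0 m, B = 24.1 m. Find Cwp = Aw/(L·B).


Formula: Cwp = Aw / (L * B)
Step 1 — L * B = 138.0 * 24.1 = 3325.8 m^2
Step 2 — Cwp = 2988.0 / 3325.8 ≈ 0.89843 (5 s.f.)

0.89843


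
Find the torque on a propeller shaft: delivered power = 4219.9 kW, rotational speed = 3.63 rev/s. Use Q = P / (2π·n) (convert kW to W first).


Formula: Q = P_W / (2 * pi * n)
Step 1 — P_W = 4219.9 kW * 1000 = 4219900.0 W
Step 2 — 2 * pi * n = 2 * pi * 3.63 = 22.807963
Step 3 — Q = 4219900.0 / 22.807963 ≈ 185020 N·m (5 s.f.)

185020 N·m


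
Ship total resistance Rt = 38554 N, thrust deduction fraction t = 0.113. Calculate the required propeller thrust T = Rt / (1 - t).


Formula: T = Rt / (1 - t)
Step 1 — (1 - t) = 1 - 0.113 = 0.887
Step 2 — T = 38554 / 0.887 ≈ 43466 N (5 s.f.)

43466 N


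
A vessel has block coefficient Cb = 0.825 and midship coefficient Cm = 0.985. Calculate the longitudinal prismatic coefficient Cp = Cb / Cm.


Formula: Cp = Cb / Cm
Substituting: Cp = 0.825 / 0.985
Result: Cp ≈ 0.83756 (5 s.f.)

0.83756


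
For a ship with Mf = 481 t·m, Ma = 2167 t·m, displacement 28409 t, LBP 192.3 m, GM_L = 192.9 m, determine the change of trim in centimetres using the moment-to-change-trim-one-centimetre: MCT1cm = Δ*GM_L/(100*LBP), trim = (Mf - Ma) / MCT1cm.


Formula: net trimming moment = Mf - Ma; MCT1cm = Δ*GM_L/(100*LBP); trim = net moment / MCT1cm
Step 1 — net trimming moment = 481 - 2167 = -1686 t·m
Step 2 — MCT1cm = 28409 * 192.9 / (100 * 192.3) = 284.9764 t·m/cm
Step 3 — trim = -1686 / 284.9764 ≈ -5.9163 cm (5 s.f.)

-5.9163 cm


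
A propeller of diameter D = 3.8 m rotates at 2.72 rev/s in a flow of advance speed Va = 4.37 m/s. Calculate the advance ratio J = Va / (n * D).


Formula: J = Va / (n * D)
Step 1 — n * D = 2.72 * 3.8 = 10.336
Step 2 — J = 4.37 / 10.336 ≈ 0.42279 (5 s.f.)

0.42279


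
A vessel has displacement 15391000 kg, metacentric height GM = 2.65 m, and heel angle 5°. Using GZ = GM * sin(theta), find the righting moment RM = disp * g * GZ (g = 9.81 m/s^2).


Formula: GZ = GM * sin(theta); RM = disp * g * GZ
Step 1 — GZ = 2.65 * sin(5°) = 2.65 * 0.087156 = 0.230963 m
Step 2 — RM = 15391000 * 9.81 * 0.230963 ≈ 34872000 N·m (5 s.f.)

34872000 N·m


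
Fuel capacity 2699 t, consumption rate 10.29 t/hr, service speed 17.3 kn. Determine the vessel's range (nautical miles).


Formula: endurance = fuel / rate; range = endurance * speed
Step 1 — endurance = 2699 / 10.29 = 262.2935 hours
Step 2 — range = 262.2935 * 17.3 ≈ 4537.7 nautical miles (5 s.f.)

4537.7 NM


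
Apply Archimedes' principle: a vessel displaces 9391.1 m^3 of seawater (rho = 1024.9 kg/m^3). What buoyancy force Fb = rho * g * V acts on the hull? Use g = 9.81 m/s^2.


Formula: Fb = rho * g * V
Substituting: Fb = 1024.9 * 9.81 * 9391.1
Intermediate: 1024.9 * 9.81 = 10054.269
Result: Fb = 10054.269 * 9391.1 ≈ 94421000 N (5 s.f.)

94421000 N


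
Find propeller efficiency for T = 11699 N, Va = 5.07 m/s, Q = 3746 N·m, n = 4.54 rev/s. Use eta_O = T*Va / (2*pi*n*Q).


Formula: eta = T * Va / (2 * pi * n * Q)
Step 1 — numerator = T * Va = 11699 * 5.07 = 59313.93
Step 2 — 2 * pi * n = 2 * pi * 4.54 = 28.525661
Step 3 — denominator = 28.525661 * 3746 = 106857.13
Step 4 — eta = 59313.93 / 106857.13 ≈ 0.55508 (5 s.f.)

0.55508


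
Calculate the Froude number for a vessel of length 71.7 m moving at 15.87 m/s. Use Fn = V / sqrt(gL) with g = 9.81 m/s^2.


Formula: Fn = V / sqrt(g * L)
Step 1 — g * L = 9.81 * 71.7 = 703.377
Step 2 — sqrt(g * L) = sqrt(703.377) = 26.521256
Step 3 — Fn = 15.87 / 26.521256 ≈ 0.59839 (5 s.f.)

0.59839


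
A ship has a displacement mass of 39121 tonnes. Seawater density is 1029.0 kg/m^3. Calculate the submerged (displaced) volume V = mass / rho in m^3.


Formula: V = mass / rho
Step 1 — convert tonnes to kg: 39121 t * 1000 = 39121000 kg
Step 2 — V = 39121000 / 1029.0 ≈ 38018 m^3 (5 s.f.)

38018 m^3


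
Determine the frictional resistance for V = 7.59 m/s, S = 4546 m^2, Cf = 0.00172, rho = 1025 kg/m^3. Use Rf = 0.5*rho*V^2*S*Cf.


Formula: Rf = 0.5 * rho * V^2 * S * Cf
Step 1 — V^2 = 7.59^2 = 57.6081
Step 2 — 0.5 * rho * V^2 = 0.5 * 1025 * 57.6081 = 29524.15125
Step 3 — Rf = 29524.15125 * 4546 * 0.00172 ≈ 230850 N (5 s.f.)

230850 N


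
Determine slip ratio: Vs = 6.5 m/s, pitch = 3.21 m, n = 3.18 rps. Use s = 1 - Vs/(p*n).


Formula: s = 1 - Vs / (p * n)
Step 1 — p * n = 3.21 * 3.18 = 10.2078
Step 2 — Vs / (p*n) = 6.5 / 10.2078 = 0.636768 (6 d.p.)
Step 3 — s = 1 - 0.636768 = 0.363232

0.363232


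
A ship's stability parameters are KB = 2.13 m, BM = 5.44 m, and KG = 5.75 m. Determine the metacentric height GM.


Formula: GM = KB + BM - KG
Step 1 — KM = KB + BM = 2.13 + 5.44 = 7.57 m
Step 2 — GM = KM - KG = 7.57 - 5.75 = 1.82 m

1.82 m


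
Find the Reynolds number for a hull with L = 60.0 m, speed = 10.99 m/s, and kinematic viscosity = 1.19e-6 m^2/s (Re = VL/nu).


Formula: Re = V * L / nu
Step 1 — V * L = 10.99 * 60.0 = 659.4 m^2/s
Step 2 — Re = 659.4 / 1.19e-6 = 5.54e+08

5.54e+08


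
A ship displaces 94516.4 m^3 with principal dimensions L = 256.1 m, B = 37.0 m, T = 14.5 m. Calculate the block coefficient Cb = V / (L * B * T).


Formula: Cb = V / (L * B * T)
Step 1 — L * B * T = 256.1 * 37.0 * 14.5 = 137397.65 m^3
Step 2 — Cb = 94516.4 / 137397.65 ≈ 0.68790 (5 s.f.)

0.68790


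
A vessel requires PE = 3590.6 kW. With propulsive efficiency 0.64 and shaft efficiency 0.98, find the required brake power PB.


Formula: PB = PE / (eta_D * eta_S)
Step 1 — combined efficiency = eta_D * eta_S = 0.64 * 0.98 = 0.6272
Step 2 — PB = 3590.6 / 0.6272 ≈ 5724.8 kW (5 s.f.)

5724.8 kW


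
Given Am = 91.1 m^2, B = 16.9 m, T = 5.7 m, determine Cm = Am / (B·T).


Formula: Cm = Am / (B * T)
Step 1 — B * T = 16.9 * 5.7 = 96.33 m^2
Step 2 — Cm = 91.1 / 96.33 ≈ 0.94571 (5 s.f.)

0.94571


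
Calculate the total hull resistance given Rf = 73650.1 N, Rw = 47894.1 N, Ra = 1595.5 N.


Formula: Rt = Rf + Rw + Ra
Substituting: Rt = 73650.1 + 47894.1 + 1595.5
Result: Rt = 123139.7 N

123139.7 N


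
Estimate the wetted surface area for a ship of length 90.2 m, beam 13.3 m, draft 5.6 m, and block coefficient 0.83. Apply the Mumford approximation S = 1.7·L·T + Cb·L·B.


Formula: S = 1.7*L*T + V/T with V = Cb*L*B*T, i.e. S = L * (1.7*T + Cb*B)
Step 1 — 1.7*T = 1.7 * 5.6 = 9.52 m
Step 2 — Cb*B = 0.83 * 13.3 = 11.039 m
Step 3 — 1.7*T + Cb*B = 9.52 + 11.039 = 20.559 m
Step 4 — S = 90.2 * 20.559 ≈ 1854.4 m^2 (5 s.f.)

1854.4 m^2


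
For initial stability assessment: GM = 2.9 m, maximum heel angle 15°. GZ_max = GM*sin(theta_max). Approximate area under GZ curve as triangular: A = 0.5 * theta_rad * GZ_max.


Formula: GZ_max = GM * sin(theta); Area = 0.5 * theta_rad * GZ_max
Step 1 — GZ_max = 2.9 * sin(15°) = 2.9 * 0.258819 = 0.750575 m
Step 2 — theta_rad = 15 * pi/180 = 0.261799 rad
Step 3 — Area = 0.5 * 0.261799 * 0.750575 ≈ 0.098250 m·rad (5 s.f.)

0.098250 m·rad


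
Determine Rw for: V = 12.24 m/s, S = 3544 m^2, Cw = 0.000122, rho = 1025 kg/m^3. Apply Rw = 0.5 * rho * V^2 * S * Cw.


Formula: Rw = 0.5 * rho * V^2 * S * Cw
Step 1 — V^2 = 12.24^2 = 149.8176
Step 2 — 0.5 * rho * V^2 = 0.5 * 1025 * 149.8176 = 76781.52
Step 3 — Rw = 76781.52 * 3544 * 0.000122 ≈ 33198 N (5 s.f.)

33198 N


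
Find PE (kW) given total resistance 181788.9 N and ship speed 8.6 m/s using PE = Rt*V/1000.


Formula: PE = Rt * V / 1000 (kW)
Step 1 — PE (W) = 181788.9 * 8.6 = 1563384.54 W
Step 2 — PE (kW) = 1563384.54 / 1000 ≈ 1563.4 kW (5 s.f.)

1563.4 kW


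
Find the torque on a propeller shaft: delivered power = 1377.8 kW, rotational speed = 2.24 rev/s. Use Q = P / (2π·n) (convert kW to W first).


Formula: Q = P_W / (2 * pi * n)
Step 1 — P_W = 1377.8 kW * 1000 = 1377800.0 W
Step 2 — 2 * pi * n = 2 * pi * 2.24 = 14.074335
Step 3 — Q = 1377800.0 / 14.074335 ≈ 97895 N·m (5 s.f.)

97895 N·m


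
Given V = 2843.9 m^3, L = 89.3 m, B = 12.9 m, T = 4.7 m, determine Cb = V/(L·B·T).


Formula: Cb = V / (L * B * T)
Step 1 — L * B * T = 89.3 * 12.9 * 4.7 = 5414.259 m^3
Step 2 — Cb = 2843.9 / 5414.259 ≈ 0.52526 (5 s.f.)

0.52526


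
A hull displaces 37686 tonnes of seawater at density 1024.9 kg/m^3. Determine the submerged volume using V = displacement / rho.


Formula: V = mass / rho
Step 1 — convert tonnes to kg: 37686 t * 1000 = 37686000 kg
Step 2 — V = 37686000 / 1024.9 ≈ 36770 m^3 (5 s.f.)

36770 m^3


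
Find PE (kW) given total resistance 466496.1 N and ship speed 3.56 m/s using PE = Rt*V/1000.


Formula: PE = Rt * V / 1000 (kW)
Step 1 — PE (W) = 466496.1 * 3.56 = 1660726.116 W
Step 2 — PE (kW) = 1660726.116 / 1000 ≈ 1660.7 kW (5 s.f.)

1660.7 kW


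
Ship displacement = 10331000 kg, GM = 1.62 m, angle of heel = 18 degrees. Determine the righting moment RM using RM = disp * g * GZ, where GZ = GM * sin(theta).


Formula: GZ = GM * sin(theta); RM = disp * g * GZ
Step 1 — GZ = 1.62 * sin(18°) = 1.62 * 0.309017 = 0.500608 m
Step 2 — RM = 10331000 * 9.81 * 0.500608 ≈ 50735000 N·m (5 s.f.)

50735000 N·m


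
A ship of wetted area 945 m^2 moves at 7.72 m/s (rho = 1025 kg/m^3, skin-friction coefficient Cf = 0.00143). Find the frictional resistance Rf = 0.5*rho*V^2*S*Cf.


Formula: Rf = 0.5 * rho * V^2 * S * Cf
Step 1 — V^2 = 7.72^2 = 59.5984
Step 2 — 0.5 * rho * V^2 = 0.5 * 1025 * 59.5984 = 30544.18
Step 3 — Rf = 30544.18 * 945 * 0.00143 ≈ 41276 N (5 s.f.)

41276 N


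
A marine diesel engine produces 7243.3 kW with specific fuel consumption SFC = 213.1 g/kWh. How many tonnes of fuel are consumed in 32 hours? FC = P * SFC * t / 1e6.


Formula: FC (tonnes) = P * SFC * t / 1,000,000
Step 1 — P * SFC * t = 7243.3 * 213.1 * 32 = 49393511.36 g
Step 2 — FC (tonnes) = 49393511.36 / 1,000,000 ≈ 49.394 tonnes (5 s.f.)

49.394 tonnes


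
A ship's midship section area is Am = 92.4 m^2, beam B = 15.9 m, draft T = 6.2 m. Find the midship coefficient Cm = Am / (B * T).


Formula: Cm = Am / (B * T)
Step 1 — B * T = 15.9 * 6.2 = 98.58 m^2
Step 2 — Cm = 92.4 / 98.58 ≈ 0.93731 (5 s.f.)

0.93731


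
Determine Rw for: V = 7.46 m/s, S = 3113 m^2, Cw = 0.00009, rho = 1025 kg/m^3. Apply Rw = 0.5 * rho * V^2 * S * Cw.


Formula: Rw = 0.5 * rho * V^2 * S * Cw
Step 1 — V^2 = 7.46^2 = 55.6516
Step 2 — 0.5 * rho * V^2 = 0.5 * 1025 * 55.6516 = 28521.445
Step 3 — Rw = 28521.445 * 3113 * 0.00009 ≈ 7990.9 N (5 s.f.)

7990.9 N


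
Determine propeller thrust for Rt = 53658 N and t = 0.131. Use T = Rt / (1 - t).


Formula: T = Rt / (1 - t)
Step 1 — (1 - t) = 1 - 0.131 = 0.869
Step 2 — T = 53658 / 0.869 ≈ 61747 N (5 s.f.)

61747 N


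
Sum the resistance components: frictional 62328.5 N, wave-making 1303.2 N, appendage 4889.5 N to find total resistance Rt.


Formula: Rt = Rf + Rw + Ra
Substituting: Rt = 62328.5 + 1303.2 + 4889.5
Result: Rt = 68521.2 N

68521.2 N


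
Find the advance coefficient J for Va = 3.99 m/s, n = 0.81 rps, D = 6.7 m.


Formula: J = Va / (n * D)
Step 1 — n * D = 0.81 * 6.7 = 5.427
Step 2 — J = 3.99 / 5.427 ≈ 0.73521 (5 s.f.)

0.73521


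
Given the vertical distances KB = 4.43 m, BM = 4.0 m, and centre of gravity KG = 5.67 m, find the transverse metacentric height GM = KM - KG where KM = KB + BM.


Formula: GM = KB + BM - KG
Step 1 — KM = KB + BM = 4.43 + 4.0 = 8.43 m
Step 2 — GM = KM - KG = 8.43 - 5.67 = 2.76 m

2.76 m


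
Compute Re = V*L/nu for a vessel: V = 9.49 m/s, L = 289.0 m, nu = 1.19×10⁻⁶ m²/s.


Formula: Re = V * L / nu
Step 1 — V * L = 9.49 * 289.0 = 2742.61 m^2/s
Step 2 — Re = 2742.61 / 1.19e-6 = 2.30e+09

2.30e+09


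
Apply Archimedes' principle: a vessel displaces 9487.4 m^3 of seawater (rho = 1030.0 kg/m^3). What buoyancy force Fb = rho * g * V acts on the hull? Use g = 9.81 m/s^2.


Formula: Fb = rho * g * V
Substituting: Fb = 1030.0 * 9.81 * 9487.4
Intermediate: 1030.0 * 9.81 = 10104.3
Result: Fb = 10104.3 * 9487.4 ≈ 95864000 N (5 s.f.)

95864000 N


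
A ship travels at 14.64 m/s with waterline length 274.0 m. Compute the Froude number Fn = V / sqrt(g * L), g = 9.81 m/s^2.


Formula: Fn = V / sqrt(g * L)
Step 1 — g * L = 9.81 * 274.0 = 2687.94
Step 2 — sqrt(g * L) = sqrt(2687.94) = 51.845347
Step 3 — Fn = 14.64 / 51.845347 ≈ 0.28238 (5 s.f.)

0.28238


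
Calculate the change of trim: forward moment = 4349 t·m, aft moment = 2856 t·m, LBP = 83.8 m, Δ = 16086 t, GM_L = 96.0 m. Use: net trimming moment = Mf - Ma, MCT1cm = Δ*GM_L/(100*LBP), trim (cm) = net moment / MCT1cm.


Formula: net trimming moment = Mf - Ma; MCT1cm = Δ*GM_L/(100*LBP); trim = net moment / MCT1cm
Step 1 — net trimming moment = 4349 - 2856 = 1493 t·m
Step 2 — MCT1cm = 16086 * 96.0 / (100 * 83.8) = 184.2788 t·m/cm
Step 3 — trim = 1493 / 184.2788 ≈ 8.1019 cm (5 s.f.)

8.1019 cm


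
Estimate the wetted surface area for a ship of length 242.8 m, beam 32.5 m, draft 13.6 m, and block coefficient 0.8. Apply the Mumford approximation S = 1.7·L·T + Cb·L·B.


Formula: S = 1.7*L*T + V/T with V = Cb*L*B*T, i.e. S = L * (1.7*T + Cb*B)
Step 1 — 1.7*T = 1.7 * 13.6 = 23.12 m
Step 2 — Cb*B = 0.8 * 32.5 = 26.0 m
Step 3 — 1.7*T + Cb*B = 23.12 + 26.0 = 49.12 m
Step 4 — S = 242.8 * 49.12 ≈ 11926 m^2 (5 s.f.)

11926 m^2


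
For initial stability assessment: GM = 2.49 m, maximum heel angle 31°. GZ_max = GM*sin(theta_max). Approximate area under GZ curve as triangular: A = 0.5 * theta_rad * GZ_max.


Formula: GZ_max = GM * sin(theta); Area = 0.5 * theta_rad * GZ_max
Step 1 — GZ_max = 2.49 * sin(31°) = 2.49 * 0.515038 = 1.282445 m
Step 2 — theta_rad = 31 * pi/180 = 0.541052 rad
Step 3 — Area = 0.5 * 0.541052 * 1.282445 ≈ 0.34693 m·rad (5 s.f.)

0.34693 m·rad


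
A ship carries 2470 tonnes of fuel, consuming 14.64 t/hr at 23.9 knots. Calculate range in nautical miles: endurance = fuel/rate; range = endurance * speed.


Formula: endurance = fuel / rate; range = endurance * speed
Step 1 — endurance = 2470 / 14.64 = 168.7158 hours
Step 2 — range = 168.7158 * 23.9 ≈ 4032.3 nautical miles (5 s.f.)

4032.3 NM


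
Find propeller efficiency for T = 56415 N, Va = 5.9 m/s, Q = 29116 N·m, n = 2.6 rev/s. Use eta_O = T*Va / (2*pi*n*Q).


Formula: eta = T * Va / (2 * pi * n * Q)
Step 1 — numerator = T * Va = 56415 * 5.9 = 332848.5
Step 2 — 2 * pi * n = 2 * pi * 2.6 = 16.336282
Step 3 — denominator = 16.336282 * 29116 = 475647.19
Step 4 — eta = 332848.5 / 475647.19 ≈ 0.69978 (5 s.f.)

0.69978


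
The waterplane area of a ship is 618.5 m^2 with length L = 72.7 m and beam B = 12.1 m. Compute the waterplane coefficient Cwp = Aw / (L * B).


Formula: Cwp = Aw / (L * B)
Step 1 — L * B = 72.7 * 12.1 = 879.67 m^2
Step 2 — Cwp = 618.5 / 879.67 ≈ 0.70310 (5 s.f.)

0.70310


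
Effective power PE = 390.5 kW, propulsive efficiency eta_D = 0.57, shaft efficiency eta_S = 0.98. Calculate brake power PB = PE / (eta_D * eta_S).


Formula: PB = PE / (eta_D * eta_S)
Step 1 — combined efficiency = eta_D * eta_S = 0.57 * 0.98 = 0.5586
Step 2 — PB = 390.5 / 0.5586 ≈ 699.07 kW (5 s.f.)

699.07 kW


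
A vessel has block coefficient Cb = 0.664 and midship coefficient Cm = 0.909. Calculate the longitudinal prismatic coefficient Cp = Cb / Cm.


Formula: Cp = Cb / Cm
Substituting: Cp = 0.664 / 0.909
Result: Cp ≈ 0.73047 (5 s.f.)

0.73047


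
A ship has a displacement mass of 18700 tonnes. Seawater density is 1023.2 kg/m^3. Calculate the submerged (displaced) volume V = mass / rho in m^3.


Formula: V = mass / rho
Step 1 — convert tonnes to kg: 18700 t * 1000 = 18700000 kg
Step 2 — V = 18700000 / 1023.2 ≈ 18276 m^3 (5 s.f.)

18276 m^3


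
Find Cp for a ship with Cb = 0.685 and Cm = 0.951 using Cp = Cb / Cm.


Formula: Cp = Cb / Cm
Substituting: Cp = 0.685 / 0.951
Result: Cp ≈ 0.72029 (5 s.f.)

0.72029


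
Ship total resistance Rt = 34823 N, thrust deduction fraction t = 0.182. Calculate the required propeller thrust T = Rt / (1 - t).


Formula: T = Rt / (1 - t)
Step 1 — (1 - t) = 1 - 0.182 = 0.818
Step 2 — T = 34823 / 0.818 ≈ 42571 N (5 s.f.)

42571 N


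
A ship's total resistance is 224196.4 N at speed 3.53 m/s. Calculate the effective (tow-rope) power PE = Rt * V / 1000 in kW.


Formula: PE = Rt * V / 1000 (kW)
Step 1 — PE (W) = 224196.4 * 3.53 = 791413.292 W
Step 2 — PE (kW) = 791413.292 / 1000 ≈ 791.41 kW (5 s.f.)

791.41 kW


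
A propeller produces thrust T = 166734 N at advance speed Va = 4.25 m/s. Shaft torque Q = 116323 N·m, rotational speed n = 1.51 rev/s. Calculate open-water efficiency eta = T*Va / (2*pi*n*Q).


Formula: eta = T * Va / (2 * pi * n * Q)
Step 1 — numerator = T * Va = 166734 * 4.25 = 708619.5
Step 2 — 2 * pi * n = 2 * pi * 1.51 = 9.48761
Step 3 — denominator = 9.48761 * 116323 = 1103627.26
Step 4 — eta = 708619.5 / 1103627.26 ≈ 0.64208 (5 s.f.)

0.64208


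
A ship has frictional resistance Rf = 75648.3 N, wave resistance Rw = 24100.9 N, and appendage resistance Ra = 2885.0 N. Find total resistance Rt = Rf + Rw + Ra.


Formula: Rt = Rf + Rw + Ra
Substituting: Rt = 75648.3 + 24100.9 + 2885.0
Result: Rt = 102634.2 N

102634.2 N


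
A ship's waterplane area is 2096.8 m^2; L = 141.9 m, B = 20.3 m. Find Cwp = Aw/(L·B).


Formula: Cwp = Aw / (L * B)
Step 1 — L * B = 141.9 * 20.3 = 2880.57 m^2
Step 2 — Cwp = 2096.8 / 2880.57 ≈ 0.72791 (5 s.f.)

0.72791


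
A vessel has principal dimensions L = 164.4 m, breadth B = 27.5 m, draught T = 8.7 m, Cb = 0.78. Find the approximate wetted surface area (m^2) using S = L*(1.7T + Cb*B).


Formula: S = 1.7*L*T + V/T with V = Cb*L*B*T, i.e. S = L * (1.7*T + Cb*B)
Step 1 — 1.7*T = 1.7 * 8.7 = 14.79 m
Step 2 — Cb*B = 0.78 * 27.5 = 21.45 m
Step 3 — 1.7*T + Cb*B = 14.79 + 21.45 = 36.24 m
Step 4 — S = 164.4 * 36.24 ≈ 5957.9 m^2 (5 s.f.)

5957.9 m^2


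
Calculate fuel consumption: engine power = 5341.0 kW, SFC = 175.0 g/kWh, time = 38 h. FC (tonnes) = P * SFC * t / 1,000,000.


Formula: FC (tonnes) = P * SFC * t / 1,000,000
Step 1 — P * SFC * t = 5341.0 * 175.0 * 38 = 35517650.0 g
Step 2 — FC (tonnes) = 35517650.0 / 1,000,000 ≈ 35.518 tonnes (5 s.f.)

35.518 tonnes


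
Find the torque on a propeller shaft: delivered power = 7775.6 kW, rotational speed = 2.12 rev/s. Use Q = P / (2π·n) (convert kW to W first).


Formula: Q = P_W / (2 * pi * n)
Step 1 — P_W = 7775.6 kW * 1000 = 7775600.0 W
Step 2 — 2 * pi * n = 2 * pi * 2.12 = 13.320353
Step 3 — Q = 7775600.0 / 13.320353 ≈ 583740 N·m (5 s.f.)

583740 N·m


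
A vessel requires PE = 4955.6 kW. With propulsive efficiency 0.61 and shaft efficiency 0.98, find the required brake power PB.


Formula: PB = PE / (eta_D * eta_S)
Step 1 — combined efficiency = eta_D * eta_S = 0.61 * 0.98 = 0.5978
Step 2 — PB = 4955.6 / 0.5978 ≈ 8289.7 kW (5 s.f.)

8289.7 kW


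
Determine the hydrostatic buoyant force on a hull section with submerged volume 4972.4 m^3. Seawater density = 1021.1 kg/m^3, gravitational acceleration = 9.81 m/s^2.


Formula: Fb = rho * g * V
Substituting: Fb = 1021.1 * 9.81 * 4972.4
Intermediate: 1021.1 * 9.81 = 10016.991
Result: Fb = 10016.991 * 4972.4 ≈ 49808000 N (5 s.f.)

49808000 N


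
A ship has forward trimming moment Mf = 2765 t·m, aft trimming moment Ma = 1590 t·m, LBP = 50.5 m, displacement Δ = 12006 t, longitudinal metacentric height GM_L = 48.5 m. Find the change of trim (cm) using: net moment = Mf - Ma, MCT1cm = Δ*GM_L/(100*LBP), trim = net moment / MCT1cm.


Formula: net trimming moment = Mf - Ma; MCT1cm = Δ*GM_L/(100*LBP); trim = net moment / MCT1cm
Step 1 — net trimming moment = 2765 - 1590 = 1175 t·m
Step 2 — MCT1cm = 12006 * 48.5 / (100 * 50.5) = 115.3051 t·m/cm
Step 3 — trim = 1175 / 115.3051 ≈ 10.190 cm (5 s.f.)

10.190 cm
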